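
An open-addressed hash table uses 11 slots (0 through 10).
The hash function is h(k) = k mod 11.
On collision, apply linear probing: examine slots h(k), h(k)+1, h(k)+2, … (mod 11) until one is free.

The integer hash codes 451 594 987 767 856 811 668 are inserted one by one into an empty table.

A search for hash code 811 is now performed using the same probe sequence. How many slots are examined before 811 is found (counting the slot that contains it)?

6

451: h=0 -> slot 0
594: h=0, probe 0,1 -> slot 1
987: h=8 -> slot 8
767: h=8, probe 8,9 -> slot 9
856: h=9, probe 9,10 -> slot 10
811: h=8, probe 8,9,10,0,1,2 -> slot 2
668: h=8, probe 8,9,10,0,1,2,3 -> slot 3
Table: [451, 594, 811, 668, _, _, _, _, 987, 767, 856]
Lookup 811: h=8, probe 8,9,10,0,1,2 → found at 2.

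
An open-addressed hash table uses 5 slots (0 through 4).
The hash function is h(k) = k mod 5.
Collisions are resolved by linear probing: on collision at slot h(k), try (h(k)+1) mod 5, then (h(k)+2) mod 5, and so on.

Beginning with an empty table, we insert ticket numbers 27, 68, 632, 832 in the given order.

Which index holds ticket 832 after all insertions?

Insert 27: h=2, slot 2 empty → index 2.
Insert 68: h=3, slot 3 empty → index 3.
Insert 632: h=2, slots 2,3 occupied → index 4.
Insert 832: h=2, slots 2,3,4 occupied → index 0.
Table: [832, ∅, 27, 68, 632]

0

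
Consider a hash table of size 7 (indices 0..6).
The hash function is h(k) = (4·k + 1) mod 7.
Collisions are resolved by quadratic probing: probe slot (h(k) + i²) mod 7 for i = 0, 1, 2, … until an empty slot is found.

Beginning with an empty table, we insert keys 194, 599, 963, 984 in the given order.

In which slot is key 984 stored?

194 hashes to 0; slot 0 is free → place at 0.
599 hashes to 3; slot 3 is free → place at 3.
963 hashes to 3; 3 taken → place at 4.
984 hashes to 3; 3,4,0 taken → place at 5.
Table: [194, ., ., 599, 963, 984, .]

5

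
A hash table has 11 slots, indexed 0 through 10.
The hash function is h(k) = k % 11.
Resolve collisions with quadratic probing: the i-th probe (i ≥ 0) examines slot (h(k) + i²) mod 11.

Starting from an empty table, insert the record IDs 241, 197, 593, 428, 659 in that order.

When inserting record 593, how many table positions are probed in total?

241: h=10 -> slot 10
197: h=10, probe 10,0 -> slot 0
593: h=10, probe 10,0,3 -> slot 3
428: h=10, probe 10,0,3,8 -> slot 8
659: h=10, probe 10,0,3,8,4 -> slot 4
Table: [197, ∅, ∅, 593, 659, ∅, ∅, ∅, 428, ∅, 241]

3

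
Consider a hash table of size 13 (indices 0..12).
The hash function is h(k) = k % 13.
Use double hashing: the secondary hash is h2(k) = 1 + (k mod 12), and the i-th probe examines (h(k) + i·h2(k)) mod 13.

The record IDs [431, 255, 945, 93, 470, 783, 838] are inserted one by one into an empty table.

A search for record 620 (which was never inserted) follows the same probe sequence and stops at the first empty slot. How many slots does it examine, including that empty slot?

3

431: h=2 => slot 2
255: h=8 => slot 8
945: h=9 => slot 9
93: h=2, h2=10, probe 2,12 => slot 12
470: h=2, h2=3, probe 2,5 => slot 5
783: h=3 => slot 3
838: h=6 => slot 6
Table: [_, _, 431, 783, _, 470, 838, _, 255, 945, _, _, 93]
Lookup 620: h=9, h2=9, probe 9,5,1 → slot 1 empty, not found.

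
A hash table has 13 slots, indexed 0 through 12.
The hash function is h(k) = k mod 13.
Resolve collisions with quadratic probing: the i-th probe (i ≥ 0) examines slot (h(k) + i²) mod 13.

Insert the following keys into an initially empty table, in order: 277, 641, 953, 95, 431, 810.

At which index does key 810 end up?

7

277 hashes to 4; slot 4 is free → place at 4.
641 hashes to 4; 4 taken → place at 5.
953 hashes to 4; 4,5 taken → place at 8.
95 hashes to 4; 4,5,8 taken → place at 0.
431 hashes to 2; slot 2 is free → place at 2.
810 hashes to 4; 4,5,8,0 taken → place at 7.
Table: [95, ., 431, ., 277, 641, ., 810, 953, ., ., ., .]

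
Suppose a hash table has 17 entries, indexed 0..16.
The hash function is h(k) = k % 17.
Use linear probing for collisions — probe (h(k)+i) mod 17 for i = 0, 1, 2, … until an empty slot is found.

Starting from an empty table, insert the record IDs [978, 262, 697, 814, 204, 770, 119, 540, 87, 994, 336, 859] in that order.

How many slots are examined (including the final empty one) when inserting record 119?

978 hashes to 9; slot 9 is free → place at 9.
262 hashes to 7; slot 7 is free → place at 7.
697 hashes to 0; slot 0 is free → place at 0.
814 hashes to 15; slot 15 is free → place at 15.
204 hashes to 0; 0 taken → place at 1.
770 hashes to 5; slot 5 is free → place at 5.
119 hashes to 0; 0,1 taken → place at 2.
540 hashes to 13; slot 13 is free → place at 13.
87 hashes to 2; 2 taken → place at 3.
994 hashes to 8; slot 8 is free → place at 8.
336 hashes to 13; 13 taken → place at 14.
859 hashes to 9; 9 taken → place at 10.
Table: [697, 204, 119, 87, ., 770, ., 262, 994, 978, 859, ., ., 540, 336, 814, .]

3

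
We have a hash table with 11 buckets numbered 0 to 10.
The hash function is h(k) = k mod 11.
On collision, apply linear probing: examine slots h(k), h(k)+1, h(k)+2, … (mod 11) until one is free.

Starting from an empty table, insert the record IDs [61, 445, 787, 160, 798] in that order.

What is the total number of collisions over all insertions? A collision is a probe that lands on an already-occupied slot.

61 hashes to 6; slot 6 is free → place at 6.
445 hashes to 5; slot 5 is free → place at 5.
787 hashes to 6; 6 taken → place at 7.
160 hashes to 6; 6,7 taken → place at 8.
798 hashes to 6; 6,7,8 taken → place at 9.
Table: [., ., ., ., ., 445, 61, 787, 160, 798, .]

6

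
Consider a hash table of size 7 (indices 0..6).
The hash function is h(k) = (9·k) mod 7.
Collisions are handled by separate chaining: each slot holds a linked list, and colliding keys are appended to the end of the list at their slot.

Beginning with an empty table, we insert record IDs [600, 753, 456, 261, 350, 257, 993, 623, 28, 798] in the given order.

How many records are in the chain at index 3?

600 -> bucket 3
753 -> bucket 1
456 -> bucket 2
261 -> bucket 4
350 -> bucket 0
257 -> bucket 3 (collision)
993 -> bucket 5
623 -> bucket 0 (collision)
28 -> bucket 0 (collision)
798 -> bucket 0 (collision)
Final buckets:
0: 350 -> 623 -> 28 -> 798
1: 753
2: 456
3: 600 -> 257
4: 261
5: 993
6: ∅

2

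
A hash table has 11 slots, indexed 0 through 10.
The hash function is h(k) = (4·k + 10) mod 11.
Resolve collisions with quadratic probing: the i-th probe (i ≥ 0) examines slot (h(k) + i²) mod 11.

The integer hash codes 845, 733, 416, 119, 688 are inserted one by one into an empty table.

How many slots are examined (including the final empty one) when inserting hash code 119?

845 hashes to 2; slot 2 is free -> place at 2.
733 hashes to 5; slot 5 is free -> place at 5.
416 hashes to 2; 2 taken -> place at 3.
119 hashes to 2; 2,3 taken -> place at 6.
688 hashes to 1; slot 1 is free -> place at 1.
Table: [∅, 688, 845, 416, ∅, 733, 119, ∅, ∅, ∅, ∅]

3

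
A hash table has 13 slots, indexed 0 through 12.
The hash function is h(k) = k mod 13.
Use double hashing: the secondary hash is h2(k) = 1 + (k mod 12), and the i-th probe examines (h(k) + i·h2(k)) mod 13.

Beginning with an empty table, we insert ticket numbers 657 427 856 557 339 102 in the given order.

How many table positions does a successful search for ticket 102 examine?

2

657 hashes to 7; slot 7 is free → place at 7.
427 hashes to 11; slot 11 is free → place at 11.
856 hashes to 11, h2=5; 11 taken → place at 3.
557 hashes to 11, h2=6; 11 taken → place at 4.
339 hashes to 1; slot 1 is free → place at 1.
102 hashes to 11, h2=7; 11 taken → place at 5.
Table: [., 339, ., 856, 557, 102, ., 657, ., ., ., 427, .]
Lookup 102: h=11, h2=7, probe 11,5 → found at 5.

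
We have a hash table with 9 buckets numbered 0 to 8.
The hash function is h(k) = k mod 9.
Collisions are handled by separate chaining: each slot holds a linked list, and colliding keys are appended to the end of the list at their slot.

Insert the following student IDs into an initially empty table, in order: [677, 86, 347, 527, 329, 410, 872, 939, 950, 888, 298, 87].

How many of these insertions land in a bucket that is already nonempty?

6

Insert 677: h=2, bucket 2 empty → new chain.
Insert 86: h=5, bucket 5 empty → new chain.
Insert 347: h=5, bucket 5 nonempty → append to chain.
Insert 527: h=5, bucket 5 nonempty → append to chain.
Insert 329: h=5, bucket 5 nonempty → append to chain.
Insert 410: h=5, bucket 5 nonempty → append to chain.
Insert 872: h=8, bucket 8 empty → new chain.
Insert 939: h=3, bucket 3 empty → new chain.
Insert 950: h=5, bucket 5 nonempty → append to chain.
Insert 888: h=6, bucket 6 empty → new chain.
Insert 298: h=1, bucket 1 empty → new chain.
Insert 87: h=6, bucket 6 nonempty → append to chain.
Final buckets:
0: -
1: 298
2: 677
3: 939
4: -
5: 86 -> 347 -> 527 -> 329 -> 410 -> 950
6: 888 -> 87
7: -
8: 872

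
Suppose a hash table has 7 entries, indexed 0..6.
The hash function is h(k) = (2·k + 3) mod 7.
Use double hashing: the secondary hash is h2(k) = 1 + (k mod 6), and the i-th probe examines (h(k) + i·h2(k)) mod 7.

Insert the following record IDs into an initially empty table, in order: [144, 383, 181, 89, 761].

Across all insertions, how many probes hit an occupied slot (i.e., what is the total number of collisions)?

144: h=4 => slot 4
383: h=6 => slot 6
181: h=1 => slot 1
89: h=6, h2=6, probe 6,5 => slot 5
761: h=6, h2=6, probe 6,5,4,3 => slot 3
Table: [—, 181, —, 761, 144, 89, 383]

4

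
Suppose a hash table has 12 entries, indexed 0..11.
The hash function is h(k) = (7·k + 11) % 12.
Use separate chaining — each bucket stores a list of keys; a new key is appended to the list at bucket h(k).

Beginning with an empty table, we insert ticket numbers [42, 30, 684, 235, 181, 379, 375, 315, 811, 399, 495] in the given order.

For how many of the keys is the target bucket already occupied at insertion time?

6

Insert 42: h=5, bucket 5 empty → new chain.
Insert 30: h=5, bucket 5 nonempty → append to chain.
Insert 684: h=11, bucket 11 empty → new chain.
Insert 235: h=0, bucket 0 empty → new chain.
Insert 181: h=6, bucket 6 empty → new chain.
Insert 379: h=0, bucket 0 nonempty → append to chain.
Insert 375: h=8, bucket 8 empty → new chain.
Insert 315: h=8, bucket 8 nonempty → append to chain.
Insert 811: h=0, bucket 0 nonempty → append to chain.
Insert 399: h=8, bucket 8 nonempty → append to chain.
Insert 495: h=8, bucket 8 nonempty → append to chain.
Final buckets:
0: 235 -> 379 -> 811
1: -
2: -
3: -
4: -
5: 42 -> 30
6: 181
7: -
8: 375 -> 315 -> 399 -> 495
9: -
10: -
11: 684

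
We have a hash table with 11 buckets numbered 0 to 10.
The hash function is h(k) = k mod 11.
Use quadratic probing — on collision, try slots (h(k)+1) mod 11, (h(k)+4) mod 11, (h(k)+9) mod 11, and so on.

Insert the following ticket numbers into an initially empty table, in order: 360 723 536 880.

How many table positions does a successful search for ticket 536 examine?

3

Insert 360: h=8, slot 8 empty → index 8.
Insert 723: h=8, slot 8 occupied → index 9.
Insert 536: h=8, slots 8,9 occupied → index 1.
Insert 880: h=0, slot 0 empty → index 0.
Table: [880, 536, ∅, ∅, ∅, ∅, ∅, ∅, 360, 723, ∅]
Lookup 536: h=8, probe 8,9,1 → found at 1.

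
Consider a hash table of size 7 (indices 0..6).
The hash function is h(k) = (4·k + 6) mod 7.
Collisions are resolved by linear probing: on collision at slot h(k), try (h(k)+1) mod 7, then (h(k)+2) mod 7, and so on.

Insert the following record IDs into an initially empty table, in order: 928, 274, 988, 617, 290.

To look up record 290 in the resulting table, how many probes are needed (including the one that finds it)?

3

Insert 928: h=1, slot 1 empty => index 1.
Insert 274: h=3, slot 3 empty => index 3.
Insert 988: h=3, slot 3 occupied => index 4.
Insert 617: h=3, slots 3,4 occupied => index 5.
Insert 290: h=4, slots 4,5 occupied => index 6.
Table: [—, 928, —, 274, 988, 617, 290]
Lookup 290: h=4, probe 4,5,6 → found at 6.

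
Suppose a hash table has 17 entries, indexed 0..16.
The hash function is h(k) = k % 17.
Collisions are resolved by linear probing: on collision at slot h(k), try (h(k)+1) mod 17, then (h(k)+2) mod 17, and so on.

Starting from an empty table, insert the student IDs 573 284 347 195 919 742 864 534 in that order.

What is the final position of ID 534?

9

573: h=12 => slot 12
284: h=12, probe 12,13 => slot 13
347: h=7 => slot 7
195: h=8 => slot 8
919: h=1 => slot 1
742: h=11 => slot 11
864: h=14 => slot 14
534: h=7, probe 7,8,9 => slot 9
Table: [—, 919, —, —, —, —, —, 347, 195, 534, —, 742, 573, 284, 864, —, —]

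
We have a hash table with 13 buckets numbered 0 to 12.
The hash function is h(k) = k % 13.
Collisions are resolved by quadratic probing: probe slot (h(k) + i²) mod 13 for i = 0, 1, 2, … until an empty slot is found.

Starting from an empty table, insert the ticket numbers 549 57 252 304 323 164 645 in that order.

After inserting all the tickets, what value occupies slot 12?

645

Insert 549: h=3, slot 3 empty → index 3.
Insert 57: h=5, slot 5 empty → index 5.
Insert 252: h=5, slot 5 occupied → index 6.
Insert 304: h=5, slots 5,6 occupied → index 9.
Insert 323: h=11, slot 11 empty → index 11.
Insert 164: h=8, slot 8 empty → index 8.
Insert 645: h=8, slots 8,9 occupied → index 12.
Table: [—, —, —, 549, —, 57, 252, —, 164, 304, —, 323, 645]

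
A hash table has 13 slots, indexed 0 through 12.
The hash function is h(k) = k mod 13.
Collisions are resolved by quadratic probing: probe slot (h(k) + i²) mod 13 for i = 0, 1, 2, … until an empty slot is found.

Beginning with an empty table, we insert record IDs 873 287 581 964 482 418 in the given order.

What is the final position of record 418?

873: h=2 -> slot 2
287: h=1 -> slot 1
581: h=9 -> slot 9
964: h=2, probe 2,3 -> slot 3
482: h=1, probe 1,2,5 -> slot 5
418: h=2, probe 2,3,6 -> slot 6
Table: [_, 287, 873, 964, _, 482, 418, _, _, 581, _, _, _]

6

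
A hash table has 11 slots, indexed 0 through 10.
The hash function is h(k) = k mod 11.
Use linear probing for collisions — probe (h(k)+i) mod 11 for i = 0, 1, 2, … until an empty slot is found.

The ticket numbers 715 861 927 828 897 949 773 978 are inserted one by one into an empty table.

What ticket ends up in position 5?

828

715: h=0 → slot 0
861: h=3 → slot 3
927: h=3, probe 3,4 → slot 4
828: h=3, probe 3,4,5 → slot 5
897: h=6 → slot 6
949: h=3, probe 3,4,5,6,7 → slot 7
773: h=3, probe 3,4,5,6,7,8 → slot 8
978: h=10 → slot 10
Table: [715, ∅, ∅, 861, 927, 828, 897, 949, 773, ∅, 978]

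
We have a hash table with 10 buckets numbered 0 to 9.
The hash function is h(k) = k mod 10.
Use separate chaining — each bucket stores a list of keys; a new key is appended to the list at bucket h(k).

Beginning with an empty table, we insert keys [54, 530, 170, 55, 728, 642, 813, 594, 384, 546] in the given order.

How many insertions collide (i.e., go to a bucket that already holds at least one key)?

54 -> bucket 4
530 -> bucket 0
170 -> bucket 0 (collision)
55 -> bucket 5
728 -> bucket 8
642 -> bucket 2
813 -> bucket 3
594 -> bucket 4 (collision)
384 -> bucket 4 (collision)
546 -> bucket 6
Final buckets:
0: 530 -> 170
1: _
2: 642
3: 813
4: 54 -> 594 -> 384
5: 55
6: 546
7: _
8: 728
9: _

3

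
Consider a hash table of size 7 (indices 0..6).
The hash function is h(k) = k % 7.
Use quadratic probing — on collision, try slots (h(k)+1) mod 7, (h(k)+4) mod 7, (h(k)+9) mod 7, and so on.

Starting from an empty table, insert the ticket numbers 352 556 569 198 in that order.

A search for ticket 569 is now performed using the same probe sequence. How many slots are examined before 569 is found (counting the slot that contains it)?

352 hashes to 2; slot 2 is free => place at 2.
556 hashes to 3; slot 3 is free => place at 3.
569 hashes to 2; 2,3 taken => place at 6.
198 hashes to 2; 2,3,6 taken => place at 4.
Table: [., ., 352, 556, 198, ., 569]
Lookup 569: h=2, probe 2,3,6 → found at 6.

3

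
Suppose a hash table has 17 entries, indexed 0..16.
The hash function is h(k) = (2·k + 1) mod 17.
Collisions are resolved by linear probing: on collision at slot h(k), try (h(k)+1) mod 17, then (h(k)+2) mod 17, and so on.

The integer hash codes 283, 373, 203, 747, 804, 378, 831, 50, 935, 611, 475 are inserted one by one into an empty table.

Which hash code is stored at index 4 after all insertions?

Insert 283: h=6, slot 6 empty -> index 6.
Insert 373: h=16, slot 16 empty -> index 16.
Insert 203: h=16, slot 16 occupied -> index 0.
Insert 747: h=16, slots 16,0 occupied -> index 1.
Insert 804: h=11, slot 11 empty -> index 11.
Insert 378: h=9, slot 9 empty -> index 9.
Insert 831: h=14, slot 14 empty -> index 14.
Insert 50: h=16, slots 16,0,1 occupied -> index 2.
Insert 935: h=1, slots 1,2 occupied -> index 3.
Insert 611: h=16, slots 16,0,1,2,3 occupied -> index 4.
Insert 475: h=16, slots 16,0,1,2,3,4 occupied -> index 5.
Table: [203, 747, 50, 935, 611, 475, 283, —, —, 378, —, 804, —, —, 831, —, 373]

611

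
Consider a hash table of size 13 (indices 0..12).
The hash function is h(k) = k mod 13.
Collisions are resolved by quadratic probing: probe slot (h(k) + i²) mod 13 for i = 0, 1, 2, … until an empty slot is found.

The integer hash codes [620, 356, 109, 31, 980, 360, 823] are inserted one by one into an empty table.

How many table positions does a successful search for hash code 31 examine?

4

620 hashes to 9; slot 9 is free => place at 9.
356 hashes to 5; slot 5 is free => place at 5.
109 hashes to 5; 5 taken => place at 6.
31 hashes to 5; 5,6,9 taken => place at 1.
980 hashes to 5; 5,6,9,1 taken => place at 8.
360 hashes to 9; 9 taken => place at 10.
823 hashes to 4; slot 4 is free => place at 4.
Table: [., 31, ., ., 823, 356, 109, ., 980, 620, 360, ., .]
Lookup 31: h=5, probe 5,6,9,1 → found at 1.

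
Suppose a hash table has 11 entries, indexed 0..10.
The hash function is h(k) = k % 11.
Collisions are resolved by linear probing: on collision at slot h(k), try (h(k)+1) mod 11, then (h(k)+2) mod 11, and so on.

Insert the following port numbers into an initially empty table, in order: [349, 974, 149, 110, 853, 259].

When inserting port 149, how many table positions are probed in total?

Insert 349: h=8, slot 8 empty -> index 8.
Insert 974: h=6, slot 6 empty -> index 6.
Insert 149: h=6, slot 6 occupied -> index 7.
Insert 110: h=0, slot 0 empty -> index 0.
Insert 853: h=6, slots 6,7,8 occupied -> index 9.
Insert 259: h=6, slots 6,7,8,9 occupied -> index 10.
Table: [110, _, _, _, _, _, 974, 149, 349, 853, 259]

2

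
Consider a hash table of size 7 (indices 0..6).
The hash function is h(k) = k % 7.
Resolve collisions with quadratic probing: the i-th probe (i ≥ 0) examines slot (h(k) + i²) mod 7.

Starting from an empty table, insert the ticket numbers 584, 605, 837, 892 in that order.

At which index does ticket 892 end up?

Insert 584: h=3, slot 3 empty => index 3.
Insert 605: h=3, slot 3 occupied => index 4.
Insert 837: h=4, slot 4 occupied => index 5.
Insert 892: h=3, slots 3,4 occupied => index 0.
Table: [892, —, —, 584, 605, 837, —]

0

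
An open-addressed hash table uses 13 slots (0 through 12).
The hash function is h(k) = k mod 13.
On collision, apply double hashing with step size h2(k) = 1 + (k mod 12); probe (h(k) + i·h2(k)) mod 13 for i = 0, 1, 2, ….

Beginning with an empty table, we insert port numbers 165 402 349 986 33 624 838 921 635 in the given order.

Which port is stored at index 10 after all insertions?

165: h=9 → slot 9
402: h=12 → slot 12
349: h=11 → slot 11
986: h=11, h2=3, probe 11,1 → slot 1
33: h=7 → slot 7
624: h=0 → slot 0
838: h=6 → slot 6
921: h=11, h2=10, probe 11,8 → slot 8
635: h=11, h2=12, probe 11,10 → slot 10
Table: [624, 986, _, _, _, _, 838, 33, 921, 165, 635, 349, 402]

635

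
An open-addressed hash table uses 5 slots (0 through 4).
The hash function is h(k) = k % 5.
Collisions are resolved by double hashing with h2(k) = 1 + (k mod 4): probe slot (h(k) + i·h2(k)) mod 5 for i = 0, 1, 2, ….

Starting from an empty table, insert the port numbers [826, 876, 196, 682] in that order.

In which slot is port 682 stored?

0

826: h=1 => slot 1
876: h=1, h2=1, probe 1,2 => slot 2
196: h=1, h2=1, probe 1,2,3 => slot 3
682: h=2, h2=3, probe 2,0 => slot 0
Table: [682, 826, 876, 196, -]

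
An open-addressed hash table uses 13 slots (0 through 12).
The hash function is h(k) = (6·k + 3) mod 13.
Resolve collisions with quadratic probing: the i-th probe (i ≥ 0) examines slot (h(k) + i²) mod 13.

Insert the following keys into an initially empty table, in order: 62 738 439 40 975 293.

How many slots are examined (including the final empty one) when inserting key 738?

62 hashes to 11; slot 11 is free -> place at 11.
738 hashes to 11; 11 taken -> place at 12.
439 hashes to 11; 11,12 taken -> place at 2.
40 hashes to 9; slot 9 is free -> place at 9.
975 hashes to 3; slot 3 is free -> place at 3.
293 hashes to 6; slot 6 is free -> place at 6.
Table: [., ., 439, 975, ., ., 293, ., ., 40, ., 62, 738]

2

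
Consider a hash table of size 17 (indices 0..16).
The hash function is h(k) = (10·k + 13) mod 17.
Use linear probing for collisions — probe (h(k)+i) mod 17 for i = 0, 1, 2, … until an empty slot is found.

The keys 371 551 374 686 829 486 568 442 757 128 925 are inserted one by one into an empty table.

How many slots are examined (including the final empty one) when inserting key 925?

6

371: h=0 → slot 0
551: h=15 → slot 15
374: h=13 → slot 13
686: h=5 → slot 5
829: h=7 → slot 7
486: h=11 → slot 11
568: h=15, probe 15,16 → slot 16
442: h=13, probe 13,14 → slot 14
757: h=1 → slot 1
128: h=1, probe 1,2 → slot 2
925: h=15, probe 15,16,0,1,2,3 → slot 3
Table: [371, 757, 128, 925, ∅, 686, ∅, 829, ∅, ∅, ∅, 486, ∅, 374, 442, 551, 568]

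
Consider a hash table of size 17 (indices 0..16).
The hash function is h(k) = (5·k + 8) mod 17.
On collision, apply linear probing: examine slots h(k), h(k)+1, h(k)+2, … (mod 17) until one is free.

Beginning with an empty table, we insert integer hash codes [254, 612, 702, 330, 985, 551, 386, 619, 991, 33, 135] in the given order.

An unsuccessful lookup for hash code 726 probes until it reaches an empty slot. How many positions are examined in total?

254 hashes to 3; slot 3 is free → place at 3.
612 hashes to 8; slot 8 is free → place at 8.
702 hashes to 16; slot 16 is free → place at 16.
330 hashes to 9; slot 9 is free → place at 9.
985 hashes to 3; 3 taken → place at 4.
551 hashes to 9; 9 taken → place at 10.
386 hashes to 0; slot 0 is free → place at 0.
619 hashes to 9; 9,10 taken → place at 11.
991 hashes to 16; 16,0 taken → place at 1.
33 hashes to 3; 3,4 taken → place at 5.
135 hashes to 3; 3,4,5 taken → place at 6.
Table: [386, 991, -, 254, 985, 33, 135, -, 612, 330, 551, 619, -, -, -, -, 702]
Lookup 726: h=0, probe 0,1,2 → slot 2 empty, not found.

3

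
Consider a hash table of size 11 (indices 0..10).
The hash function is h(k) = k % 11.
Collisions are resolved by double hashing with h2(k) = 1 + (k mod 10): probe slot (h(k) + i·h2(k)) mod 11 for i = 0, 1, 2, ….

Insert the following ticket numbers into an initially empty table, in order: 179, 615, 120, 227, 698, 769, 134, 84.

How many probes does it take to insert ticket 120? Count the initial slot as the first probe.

179: h=3 → slot 3
615: h=10 → slot 10
120: h=10, h2=1, probe 10,0 → slot 0
227: h=7 → slot 7
698: h=5 → slot 5
769: h=10, h2=10, probe 10,9 → slot 9
134: h=2 → slot 2
84: h=7, h2=5, probe 7,1 → slot 1
Table: [120, 84, 134, 179, -, 698, -, 227, -, 769, 615]

2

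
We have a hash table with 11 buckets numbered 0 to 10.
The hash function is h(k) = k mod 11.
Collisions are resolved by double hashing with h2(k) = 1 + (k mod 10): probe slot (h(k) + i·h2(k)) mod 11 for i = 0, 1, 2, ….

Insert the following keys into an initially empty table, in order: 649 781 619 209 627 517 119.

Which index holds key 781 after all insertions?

2

649 hashes to 0; slot 0 is free => place at 0.
781 hashes to 0, h2=2; 0 taken => place at 2.
619 hashes to 3; slot 3 is free => place at 3.
209 hashes to 0, h2=10; 0 taken => place at 10.
627 hashes to 0, h2=8; 0 taken => place at 8.
517 hashes to 0, h2=8; 0,8 taken => place at 5.
119 hashes to 9; slot 9 is free => place at 9.
Table: [649, —, 781, 619, —, 517, —, —, 627, 119, 209]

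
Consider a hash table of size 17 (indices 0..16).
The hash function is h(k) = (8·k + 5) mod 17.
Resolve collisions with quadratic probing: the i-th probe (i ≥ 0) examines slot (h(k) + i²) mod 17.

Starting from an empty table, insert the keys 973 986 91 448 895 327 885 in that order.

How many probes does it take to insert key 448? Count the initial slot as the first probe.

973: h=3 → slot 3
986: h=5 → slot 5
91: h=2 → slot 2
448: h=2, probe 2,3,6 → slot 6
895: h=8 → slot 8
327: h=3, probe 3,4 → slot 4
885: h=13 → slot 13
Table: [-, -, 91, 973, 327, 986, 448, -, 895, -, -, -, -, 885, -, -, -]

3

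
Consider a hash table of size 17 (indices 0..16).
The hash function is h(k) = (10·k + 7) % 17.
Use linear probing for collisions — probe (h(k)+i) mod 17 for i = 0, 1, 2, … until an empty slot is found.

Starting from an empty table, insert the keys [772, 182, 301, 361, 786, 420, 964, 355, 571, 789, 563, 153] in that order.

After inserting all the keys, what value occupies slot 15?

Insert 772: h=9, slot 9 empty => index 9.
Insert 182: h=8, slot 8 empty => index 8.
Insert 301: h=8, slots 8,9 occupied => index 10.
Insert 361: h=13, slot 13 empty => index 13.
Insert 786: h=13, slot 13 occupied => index 14.
Insert 420: h=8, slots 8,9,10 occupied => index 11.
Insert 964: h=8, slots 8,9,10,11 occupied => index 12.
Insert 355: h=4, slot 4 empty => index 4.
Insert 571: h=5, slot 5 empty => index 5.
Insert 789: h=9, slots 9,10,11,12,13,14 occupied => index 15.
Insert 563: h=10, slots 10,11,12,13,14,15 occupied => index 16.
Insert 153: h=7, slot 7 empty => index 7.
Table: [_, _, _, _, 355, 571, _, 153, 182, 772, 301, 420, 964, 361, 786, 789, 563]

789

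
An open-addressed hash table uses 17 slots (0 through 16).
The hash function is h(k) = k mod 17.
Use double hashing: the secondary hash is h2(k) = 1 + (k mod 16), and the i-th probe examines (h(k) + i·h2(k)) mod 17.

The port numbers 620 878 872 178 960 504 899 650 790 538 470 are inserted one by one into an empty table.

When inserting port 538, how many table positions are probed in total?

3

Insert 620: h=8, slot 8 empty -> index 8.
Insert 878: h=11, slot 11 empty -> index 11.
Insert 872: h=5, slot 5 empty -> index 5.
Insert 178: h=8, h2=3, slots 8,11 occupied -> index 14.
Insert 960: h=8, h2=1, slot 8 occupied -> index 9.
Insert 504: h=11, h2=9, slot 11 occupied -> index 3.
Insert 899: h=15, slot 15 empty -> index 15.
Insert 650: h=4, slot 4 empty -> index 4.
Insert 790: h=8, h2=7, slots 8,15,5 occupied -> index 12.
Insert 538: h=11, h2=11, slots 11,5 occupied -> index 16.
Insert 470: h=11, h2=7, slot 11 occupied -> index 1.
Table: [∅, 470, ∅, 504, 650, 872, ∅, ∅, 620, 960, ∅, 878, 790, ∅, 178, 899, 538]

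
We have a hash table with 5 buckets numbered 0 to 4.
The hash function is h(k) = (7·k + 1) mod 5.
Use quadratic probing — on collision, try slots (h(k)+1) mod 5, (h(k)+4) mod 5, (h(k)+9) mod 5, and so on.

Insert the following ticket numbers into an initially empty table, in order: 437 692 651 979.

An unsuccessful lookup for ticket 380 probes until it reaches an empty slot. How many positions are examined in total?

437: h=0 => slot 0
692: h=0, probe 0,1 => slot 1
651: h=3 => slot 3
979: h=4 => slot 4
Table: [437, 692, ∅, 651, 979]
Lookup 380: h=1, probe 1,2 → slot 2 empty, not found.

2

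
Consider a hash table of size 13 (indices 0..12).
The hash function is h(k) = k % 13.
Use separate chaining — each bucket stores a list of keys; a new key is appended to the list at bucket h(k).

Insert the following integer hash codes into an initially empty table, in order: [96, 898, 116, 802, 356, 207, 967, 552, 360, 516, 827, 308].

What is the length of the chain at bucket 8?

Insert 96: h=5, bucket 5 empty → new chain.
Insert 898: h=1, bucket 1 empty → new chain.
Insert 116: h=12, bucket 12 empty → new chain.
Insert 802: h=9, bucket 9 empty → new chain.
Insert 356: h=5, bucket 5 nonempty → append to chain.
Insert 207: h=12, bucket 12 nonempty → append to chain.
Insert 967: h=5, bucket 5 nonempty → append to chain.
Insert 552: h=6, bucket 6 empty → new chain.
Insert 360: h=9, bucket 9 nonempty → append to chain.
Insert 516: h=9, bucket 9 nonempty → append to chain.
Insert 827: h=8, bucket 8 empty → new chain.
Insert 308: h=9, bucket 9 nonempty → append to chain.
Final buckets:
0: .
1: 898
2: .
3: .
4: .
5: 96 -> 356 -> 967
6: 552
7: .
8: 827
9: 802 -> 360 -> 516 -> 308
10: .
11: .
12: 116 -> 207

1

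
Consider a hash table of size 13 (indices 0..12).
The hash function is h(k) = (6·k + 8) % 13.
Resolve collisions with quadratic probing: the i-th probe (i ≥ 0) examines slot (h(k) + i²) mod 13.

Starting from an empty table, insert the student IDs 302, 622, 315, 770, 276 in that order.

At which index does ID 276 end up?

3

Insert 302: h=0, slot 0 empty -> index 0.
Insert 622: h=9, slot 9 empty -> index 9.
Insert 315: h=0, slot 0 occupied -> index 1.
Insert 770: h=0, slots 0,1 occupied -> index 4.
Insert 276: h=0, slots 0,1,4,9 occupied -> index 3.
Table: [302, 315, -, 276, 770, -, -, -, -, 622, -, -, -]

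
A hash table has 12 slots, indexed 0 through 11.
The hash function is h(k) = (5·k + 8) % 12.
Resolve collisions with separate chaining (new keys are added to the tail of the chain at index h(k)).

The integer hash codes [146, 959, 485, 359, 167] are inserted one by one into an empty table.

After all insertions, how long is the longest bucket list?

3

Insert 146: h=6, bucket 6 empty -> new chain.
Insert 959: h=3, bucket 3 empty -> new chain.
Insert 485: h=9, bucket 9 empty -> new chain.
Insert 359: h=3, bucket 3 nonempty -> append to chain.
Insert 167: h=3, bucket 3 nonempty -> append to chain.
Final buckets:
0: -
1: -
2: -
3: 959 -> 359 -> 167
4: -
5: -
6: 146
7: -
8: -
9: 485
10: -
11: -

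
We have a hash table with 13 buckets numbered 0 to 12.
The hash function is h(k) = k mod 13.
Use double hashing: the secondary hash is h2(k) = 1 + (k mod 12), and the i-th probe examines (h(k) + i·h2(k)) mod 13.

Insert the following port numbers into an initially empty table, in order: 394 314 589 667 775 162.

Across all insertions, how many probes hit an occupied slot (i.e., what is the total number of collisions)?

3

394: h=4 => slot 4
314: h=2 => slot 2
589: h=4, h2=2, probe 4,6 => slot 6
667: h=4, h2=8, probe 4,12 => slot 12
775: h=8 => slot 8
162: h=6, h2=7, probe 6,0 => slot 0
Table: [162, ., 314, ., 394, ., 589, ., 775, ., ., ., 667]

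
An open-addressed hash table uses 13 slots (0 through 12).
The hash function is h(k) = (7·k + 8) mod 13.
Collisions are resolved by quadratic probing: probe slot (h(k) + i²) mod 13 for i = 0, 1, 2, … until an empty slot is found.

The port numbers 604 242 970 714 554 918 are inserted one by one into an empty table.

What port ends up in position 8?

604 hashes to 11; slot 11 is free -> place at 11.
242 hashes to 12; slot 12 is free -> place at 12.
970 hashes to 12; 12 taken -> place at 0.
714 hashes to 1; slot 1 is free -> place at 1.
554 hashes to 12; 12,0 taken -> place at 3.
918 hashes to 12; 12,0,3 taken -> place at 8.
Table: [970, 714, —, 554, —, —, —, —, 918, —, —, 604, 242]

918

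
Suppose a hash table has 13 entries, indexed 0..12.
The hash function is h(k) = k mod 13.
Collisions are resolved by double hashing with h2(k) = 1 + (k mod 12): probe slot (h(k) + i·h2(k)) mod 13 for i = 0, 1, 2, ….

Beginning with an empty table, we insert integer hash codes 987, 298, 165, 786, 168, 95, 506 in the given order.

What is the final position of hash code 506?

987: h=12 → slot 12
298: h=12, h2=11, probe 12,10 → slot 10
165: h=9 → slot 9
786: h=6 → slot 6
168: h=12, h2=1, probe 12,0 → slot 0
95: h=4 → slot 4
506: h=12, h2=3, probe 12,2 → slot 2
Table: [168, —, 506, —, 95, —, 786, —, —, 165, 298, —, 987]

2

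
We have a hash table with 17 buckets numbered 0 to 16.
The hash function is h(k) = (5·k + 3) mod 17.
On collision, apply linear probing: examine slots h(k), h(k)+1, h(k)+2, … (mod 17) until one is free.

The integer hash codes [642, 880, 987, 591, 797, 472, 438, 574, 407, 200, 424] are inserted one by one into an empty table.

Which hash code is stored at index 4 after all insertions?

642: h=0 → slot 0
880: h=0, probe 0,1 → slot 1
987: h=8 → slot 8
591: h=0, probe 0,1,2 → slot 2
797: h=10 → slot 10
472: h=0, probe 0,1,2,3 → slot 3
438: h=0, probe 0,1,2,3,4 → slot 4
574: h=0, probe 0,1,2,3,4,5 → slot 5
407: h=15 → slot 15
200: h=0, probe 0,1,2,3,4,5,6 → slot 6
424: h=15, probe 15,16 → slot 16
Table: [642, 880, 591, 472, 438, 574, 200, -, 987, -, 797, -, -, -, -, 407, 424]

438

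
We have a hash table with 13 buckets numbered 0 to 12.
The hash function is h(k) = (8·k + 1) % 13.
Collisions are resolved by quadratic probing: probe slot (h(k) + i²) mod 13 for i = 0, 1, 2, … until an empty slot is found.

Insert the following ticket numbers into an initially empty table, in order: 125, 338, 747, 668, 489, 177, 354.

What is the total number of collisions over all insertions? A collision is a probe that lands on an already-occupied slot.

Insert 125: h=0, slot 0 empty → index 0.
Insert 338: h=1, slot 1 empty → index 1.
Insert 747: h=10, slot 10 empty → index 10.
Insert 668: h=2, slot 2 empty → index 2.
Insert 489: h=0, slots 0,1 occupied → index 4.
Insert 177: h=0, slots 0,1,4 occupied → index 9.
Insert 354: h=12, slot 12 empty → index 12.
Table: [125, 338, 668, ∅, 489, ∅, ∅, ∅, ∅, 177, 747, ∅, 354]

5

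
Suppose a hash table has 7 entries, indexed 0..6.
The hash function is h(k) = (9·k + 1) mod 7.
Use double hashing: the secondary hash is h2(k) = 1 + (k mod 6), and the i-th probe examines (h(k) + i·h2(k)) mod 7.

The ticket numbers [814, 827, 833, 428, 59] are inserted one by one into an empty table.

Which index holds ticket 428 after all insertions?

6

814: h=5 -> slot 5
827: h=3 -> slot 3
833: h=1 -> slot 1
428: h=3, h2=3, probe 3,6 -> slot 6
59: h=0 -> slot 0
Table: [59, 833, ∅, 827, ∅, 814, 428]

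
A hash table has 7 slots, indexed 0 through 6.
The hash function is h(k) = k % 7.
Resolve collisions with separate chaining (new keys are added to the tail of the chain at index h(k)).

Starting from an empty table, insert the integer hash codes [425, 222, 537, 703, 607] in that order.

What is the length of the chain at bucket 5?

4

Insert 425: h=5, bucket 5 empty -> new chain.
Insert 222: h=5, bucket 5 nonempty -> append to chain.
Insert 537: h=5, bucket 5 nonempty -> append to chain.
Insert 703: h=3, bucket 3 empty -> new chain.
Insert 607: h=5, bucket 5 nonempty -> append to chain.
Final buckets:
0: -
1: -
2: -
3: 703
4: -
5: 425 -> 222 -> 537 -> 607
6: -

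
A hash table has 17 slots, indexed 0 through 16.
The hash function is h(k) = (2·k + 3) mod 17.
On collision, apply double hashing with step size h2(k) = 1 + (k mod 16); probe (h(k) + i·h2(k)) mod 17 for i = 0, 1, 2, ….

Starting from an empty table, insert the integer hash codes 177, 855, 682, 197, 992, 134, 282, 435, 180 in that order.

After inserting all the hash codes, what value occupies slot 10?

435

177: h=0 => slot 0
855: h=13 => slot 13
682: h=7 => slot 7
197: h=6 => slot 6
992: h=15 => slot 15
134: h=16 => slot 16
282: h=6, h2=11, probe 6,0,11 => slot 11
435: h=6, h2=4, probe 6,10 => slot 10
180: h=6, h2=5, probe 6,11,16,4 => slot 4
Table: [177, ., ., ., 180, ., 197, 682, ., ., 435, 282, ., 855, ., 992, 134]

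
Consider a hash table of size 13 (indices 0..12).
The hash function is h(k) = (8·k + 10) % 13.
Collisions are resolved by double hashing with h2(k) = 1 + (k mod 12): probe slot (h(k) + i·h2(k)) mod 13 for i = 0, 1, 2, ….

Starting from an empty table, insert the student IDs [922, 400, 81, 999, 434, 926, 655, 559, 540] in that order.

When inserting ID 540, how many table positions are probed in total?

922 hashes to 2; slot 2 is free -> place at 2.
400 hashes to 12; slot 12 is free -> place at 12.
81 hashes to 8; slot 8 is free -> place at 8.
999 hashes to 7; slot 7 is free -> place at 7.
434 hashes to 11; slot 11 is free -> place at 11.
926 hashes to 8, h2=3; 8,11 taken -> place at 1.
655 hashes to 11, h2=8; 11 taken -> place at 6.
559 hashes to 10; slot 10 is free -> place at 10.
540 hashes to 1, h2=1; 1,2 taken -> place at 3.
Table: [-, 926, 922, 540, -, -, 655, 999, 81, -, 559, 434, 400]

3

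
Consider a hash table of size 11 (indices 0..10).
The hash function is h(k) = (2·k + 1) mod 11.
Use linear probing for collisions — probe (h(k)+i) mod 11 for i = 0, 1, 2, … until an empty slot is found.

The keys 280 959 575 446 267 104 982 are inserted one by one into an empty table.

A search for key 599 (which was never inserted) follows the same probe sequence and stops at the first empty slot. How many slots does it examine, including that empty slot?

4

280 hashes to 0; slot 0 is free → place at 0.
959 hashes to 5; slot 5 is free → place at 5.
575 hashes to 7; slot 7 is free → place at 7.
446 hashes to 2; slot 2 is free → place at 2.
267 hashes to 7; 7 taken → place at 8.
104 hashes to 0; 0 taken → place at 1.
982 hashes to 7; 7,8 taken → place at 9.
Table: [280, 104, 446, ∅, ∅, 959, ∅, 575, 267, 982, ∅]
Lookup 599: h=0, probe 0,1,2,3 → slot 3 empty, not found.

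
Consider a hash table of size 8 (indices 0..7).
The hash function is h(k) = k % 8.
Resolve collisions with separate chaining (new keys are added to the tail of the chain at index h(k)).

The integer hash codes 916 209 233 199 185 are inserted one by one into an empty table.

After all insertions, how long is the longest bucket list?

Insert 916: h=4, bucket 4 empty → new chain.
Insert 209: h=1, bucket 1 empty → new chain.
Insert 233: h=1, bucket 1 nonempty → append to chain.
Insert 199: h=7, bucket 7 empty → new chain.
Insert 185: h=1, bucket 1 nonempty → append to chain.
Final buckets:
0: .
1: 209 -> 233 -> 185
2: .
3: .
4: 916
5: .
6: .
7: 199

3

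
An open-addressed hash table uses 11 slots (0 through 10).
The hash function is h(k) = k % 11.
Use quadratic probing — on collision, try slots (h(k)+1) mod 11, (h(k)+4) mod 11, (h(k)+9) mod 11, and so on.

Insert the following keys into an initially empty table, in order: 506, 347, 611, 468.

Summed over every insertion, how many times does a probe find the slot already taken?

3

Insert 506: h=0, slot 0 empty -> index 0.
Insert 347: h=6, slot 6 empty -> index 6.
Insert 611: h=6, slot 6 occupied -> index 7.
Insert 468: h=6, slots 6,7 occupied -> index 10.
Table: [506, _, _, _, _, _, 347, 611, _, _, 468]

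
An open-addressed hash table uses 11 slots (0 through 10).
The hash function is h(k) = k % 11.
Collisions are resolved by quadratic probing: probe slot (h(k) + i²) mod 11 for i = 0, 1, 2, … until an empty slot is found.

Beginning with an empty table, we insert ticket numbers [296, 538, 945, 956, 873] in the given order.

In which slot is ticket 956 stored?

296: h=10 -> slot 10
538: h=10, probe 10,0 -> slot 0
945: h=10, probe 10,0,3 -> slot 3
956: h=10, probe 10,0,3,8 -> slot 8
873: h=4 -> slot 4
Table: [538, -, -, 945, 873, -, -, -, 956, -, 296]

8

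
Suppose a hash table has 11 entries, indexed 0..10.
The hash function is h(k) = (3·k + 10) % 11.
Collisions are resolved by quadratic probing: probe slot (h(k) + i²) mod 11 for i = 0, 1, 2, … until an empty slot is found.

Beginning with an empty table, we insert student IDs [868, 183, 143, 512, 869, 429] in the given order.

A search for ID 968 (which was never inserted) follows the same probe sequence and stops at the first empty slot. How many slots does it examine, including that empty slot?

4

868 hashes to 7; slot 7 is free → place at 7.
183 hashes to 9; slot 9 is free → place at 9.
143 hashes to 10; slot 10 is free → place at 10.
512 hashes to 6; slot 6 is free → place at 6.
869 hashes to 10; 10 taken → place at 0.
429 hashes to 10; 10,0 taken → place at 3.
Table: [869, -, -, 429, -, -, 512, 868, -, 183, 143]
Lookup 968: h=10, probe 10,0,3,8 → slot 8 empty, not found.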